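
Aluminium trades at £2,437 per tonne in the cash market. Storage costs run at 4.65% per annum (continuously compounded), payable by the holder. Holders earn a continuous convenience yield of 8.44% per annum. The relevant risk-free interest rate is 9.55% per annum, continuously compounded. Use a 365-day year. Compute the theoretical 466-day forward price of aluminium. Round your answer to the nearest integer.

£2,623 per tonne

Net carry = r + u − y = 0.0955 + 0.0465 − 0.0844 = 0.0576
F = S·e^((r+u−y)T) = 2437 · e^(0.0576 × 466/365) = 2437 · e^0.073539
= 2437 × 1.076311 = £2,623 per tonne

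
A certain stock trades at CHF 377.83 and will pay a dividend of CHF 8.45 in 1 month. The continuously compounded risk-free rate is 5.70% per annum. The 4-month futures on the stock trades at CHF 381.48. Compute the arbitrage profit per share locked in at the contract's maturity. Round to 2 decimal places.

CHF 4.97 per share

PV(dividends) I = 8.45·e^(−0.0570·1/12) = 8.4100
Fair futures F* = (S − I)·e^(rT) = (377.83 − 8.4100)·e^0.019000 = 369.4200 × 1.019182 = 376.5062
Market CHF 381.48 > fair 376.5062: forward overpriced → cash-and-carry (borrow at r, buy the stock and collect the dividends, short the forward).
Profit at T = |F_mkt − F*| = |381.48 − 376.5062| = CHF 4.97 per share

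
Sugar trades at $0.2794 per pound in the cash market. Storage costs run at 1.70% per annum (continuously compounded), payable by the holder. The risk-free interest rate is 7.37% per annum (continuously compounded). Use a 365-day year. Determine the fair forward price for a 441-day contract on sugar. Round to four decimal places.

Net carry = r + u − y = 0.0737 + 0.0170 − 0.0000 = 0.0907
F = S·e^((r+u−y)T) = 0.2794 · e^(0.0907 × 441/365) = 0.2794 · e^0.109585
= 0.2794 × 1.115815 = $0.3118 per pound

$0.3118 per pound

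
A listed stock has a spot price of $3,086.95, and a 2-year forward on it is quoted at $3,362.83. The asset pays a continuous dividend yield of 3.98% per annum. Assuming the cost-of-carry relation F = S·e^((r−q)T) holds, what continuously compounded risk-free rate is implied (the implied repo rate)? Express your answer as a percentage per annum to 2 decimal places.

From F = S·e^((r−q)T): (r − q) = ln(F/S)/T
ln(3362.83/3086.95) = ln(1.089370) = 0.085600
(r − q) = 0.085600 / (2) = 0.042800
r = ln(F/S)/T + q = 0.042800 + 0.0398 = 0.082600
r = 8.26%

8.26%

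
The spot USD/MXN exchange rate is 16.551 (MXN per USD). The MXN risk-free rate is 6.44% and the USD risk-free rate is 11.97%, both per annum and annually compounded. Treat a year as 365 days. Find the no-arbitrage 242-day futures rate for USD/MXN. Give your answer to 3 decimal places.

16.004

By covered interest parity, F = S · (1+r_MXN)^T / (1+r_USD)^T
= 16.551 × 1.042248 / 1.077842 = 16.551 × 0.966977
F = 16.004 MXN per USD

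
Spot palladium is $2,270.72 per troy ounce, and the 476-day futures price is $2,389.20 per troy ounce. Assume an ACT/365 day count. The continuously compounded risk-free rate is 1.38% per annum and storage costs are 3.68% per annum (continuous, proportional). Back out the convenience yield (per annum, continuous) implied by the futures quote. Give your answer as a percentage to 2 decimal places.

F = S·e^((r+u−y)T) ⇒ (r+u−y) = ln(F/S)/T
ln(2389.20/2270.72) = 0.050862; /T ⇒ 0.039001
y = r + u − ln(F/S)/T = 0.0138 + 0.0368 − 0.039001 = 0.011599
y = 1.16%

1.16%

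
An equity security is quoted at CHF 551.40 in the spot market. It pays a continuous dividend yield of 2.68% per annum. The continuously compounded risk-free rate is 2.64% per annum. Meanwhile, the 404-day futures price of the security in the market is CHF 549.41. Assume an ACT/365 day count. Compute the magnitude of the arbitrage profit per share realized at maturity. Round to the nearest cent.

Fair futures: F* = S·e^(carry·T), with carry = (r − q) = 0.0264 − 0.0268 = -0.0004
F* = 551.40 · e^(-0.0004 × 404/365) = 551.40 · e^-0.000443 = 551.40 × 0.999557 = CHF 551.1557
Market CHF 549.41 < fair CHF 551.1557: forward underpriced → reverse cash-and-carry (short spot, go long the forward).
At maturity, profit = |F_mkt − F*| = |549.41 − 551.1557| = CHF 1.75 per share

CHF 1.75 per share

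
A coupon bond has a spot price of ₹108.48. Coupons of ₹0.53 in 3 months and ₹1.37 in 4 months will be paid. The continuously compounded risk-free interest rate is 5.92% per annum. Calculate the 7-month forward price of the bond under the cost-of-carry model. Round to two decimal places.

₹110.36

PV(coupons) I = 0.53·e^(−0.0592·3/12) + 1.37·e^(−0.0592·4/12)
I = 0.5222 + 1.3432 = 1.8654
F = (S − I)·e^(rT) = (108.48 − 1.8654) · e^(0.0592·7/12)
= 106.6146 · e^0.034533 = 106.6146 × 1.035136 = ₹110.36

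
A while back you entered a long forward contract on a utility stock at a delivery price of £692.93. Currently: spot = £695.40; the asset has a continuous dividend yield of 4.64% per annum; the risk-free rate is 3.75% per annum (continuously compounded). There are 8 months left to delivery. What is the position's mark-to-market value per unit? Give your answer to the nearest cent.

-£1.60

Current fair forward for the remaining 8 months: F = S·e^((r − q)·T), (r − q) = 0.0375 − 0.0464 = -0.0089
F = 695.40 · e^(-0.0089 × 8/12) = 695.40 × 0.994084 = 691.2860
Value of long forward = (F − K)·e^(−rT) = (691.2860 − 692.93) · e^(−0.0375·8/12)
= -1.6440 × 0.975310 = -1.60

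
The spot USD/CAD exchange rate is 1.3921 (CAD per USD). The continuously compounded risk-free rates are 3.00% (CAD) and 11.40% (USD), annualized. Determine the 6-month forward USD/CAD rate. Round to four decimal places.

1.3348

F = S·e^((r_CAD − r_USD)T) = 1.3921 · e^((0.0300 − 0.1140) × 6/12)
= 1.3921 · e^-0.042000 = 1.3921 × 0.958870
F = 1.3348 CAD per USD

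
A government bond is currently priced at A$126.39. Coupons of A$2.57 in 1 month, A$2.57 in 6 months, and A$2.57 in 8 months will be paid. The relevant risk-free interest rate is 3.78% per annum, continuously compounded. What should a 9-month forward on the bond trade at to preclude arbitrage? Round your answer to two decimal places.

A$122.22

PV(coupons) I = 2.57·e^(−0.0378·1/12) + 2.57·e^(−0.0378·6/12) + 2.57·e^(−0.0378·8/12)
I = 2.5619 + 2.5219 + 2.5060 = 7.5898
F = (S − I)·e^(rT) = (126.39 − 7.5898) · e^(0.0378·9/12)
= 118.8002 · e^0.028350 = 118.8002 × 1.028756 = A$122.22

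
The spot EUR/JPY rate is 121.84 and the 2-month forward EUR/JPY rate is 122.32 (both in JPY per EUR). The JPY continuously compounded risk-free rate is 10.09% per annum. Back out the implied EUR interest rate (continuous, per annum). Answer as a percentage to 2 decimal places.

F = S·e^((r_JPY − r_EUR)T) ⇒ r_EUR = r_JPY − ln(F/S)/T
ln(122.32/121.84) = 0.003932; /(2/12) = 0.023592
r_EUR = 0.1009 − 0.023592 = 0.077308
r_EUR = 7.73%

7.73%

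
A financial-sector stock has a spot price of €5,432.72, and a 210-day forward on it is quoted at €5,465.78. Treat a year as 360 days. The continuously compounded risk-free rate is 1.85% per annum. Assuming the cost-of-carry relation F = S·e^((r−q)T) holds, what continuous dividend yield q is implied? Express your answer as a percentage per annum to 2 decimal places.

From F = S·e^((r−q)T): (r − q) = ln(F/S)/T
ln(5465.78/5432.72) = ln(1.006085) = 0.006067
(r − q) = 0.006067 / (210/360) = 0.010401
q = r − ln(F/S)/T = 0.0185 − 0.010401 = 0.008099
q = 0.81%

0.81%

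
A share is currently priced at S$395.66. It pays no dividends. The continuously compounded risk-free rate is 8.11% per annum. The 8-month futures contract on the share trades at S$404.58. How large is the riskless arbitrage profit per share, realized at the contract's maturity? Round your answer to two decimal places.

S$13.06 per share

Fair futures: F* = S·e^(carry·T), with carry = r = 0.0811
F* = 395.66 · e^(0.0811 × 8/12) = 395.66 · e^0.054067 = 395.66 × 1.055555 = S$417.6409
Market S$404.58 < fair S$417.6409: forward underpriced → reverse cash-and-carry (short spot, go long the forward).
At maturity, profit = |F_mkt − F*| = |404.58 − 417.6409| = S$13.06 per share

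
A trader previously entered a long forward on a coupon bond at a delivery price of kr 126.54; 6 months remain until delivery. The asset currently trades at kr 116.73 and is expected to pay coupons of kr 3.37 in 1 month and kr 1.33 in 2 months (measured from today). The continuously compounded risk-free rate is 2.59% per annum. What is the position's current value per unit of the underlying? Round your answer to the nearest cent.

-kr 12.87

PV(remaining coupons) I = 3.37·e^(−0.0259·1/12) + 1.33·e^(−0.0259·2/12) = 4.6870
Current forward F = (S − I)·e^(rT) = (116.73 − 4.6870)·e^(0.0259·6/12) = 112.0430 × 1.013034 = 113.5034
Value (long) = (F − K)·e^(−rT) = (113.5034 − 126.54) × 0.987133 = -12.8689
Value = -kr 12.87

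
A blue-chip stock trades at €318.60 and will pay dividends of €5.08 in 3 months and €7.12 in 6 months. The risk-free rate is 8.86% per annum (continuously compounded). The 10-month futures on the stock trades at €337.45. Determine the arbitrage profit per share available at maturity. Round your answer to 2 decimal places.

€7.12 per share

PV(dividends) I = 5.08·e^(−0.0886·3/12) + 7.12·e^(−0.0886·6/12) = 11.7802
Fair futures F* = (S − I)·e^(rT) = (318.60 − 11.7802)·e^0.073833 = 306.8198 × 1.076627 = 330.3305
Market €337.45 > fair 330.3305: forward overpriced → cash-and-carry (borrow at r, buy the stock and collect the dividends, short the forward).
Profit at T = |F_mkt − F*| = |337.45 − 330.3305| = €7.12 per share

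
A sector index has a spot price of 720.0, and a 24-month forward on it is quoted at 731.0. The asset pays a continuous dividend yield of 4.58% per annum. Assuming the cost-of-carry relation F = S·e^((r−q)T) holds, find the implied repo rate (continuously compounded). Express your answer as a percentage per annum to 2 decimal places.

From F = S·e^((r−q)T): (r − q) = ln(F/S)/T
ln(731.0/720.0) = ln(1.015278) = 0.015162
(r − q) = 0.015162 / (24/12) = 0.007581
r = ln(F/S)/T + q = 0.007581 + 0.0458 = 0.053381
r = 5.34%

5.34%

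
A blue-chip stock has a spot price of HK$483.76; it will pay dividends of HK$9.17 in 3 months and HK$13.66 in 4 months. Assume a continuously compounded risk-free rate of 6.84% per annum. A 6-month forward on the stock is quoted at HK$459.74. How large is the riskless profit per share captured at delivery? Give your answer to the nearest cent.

PV(dividends) I = 9.17·e^(−0.0684·3/12) + 13.66·e^(−0.0684·4/12) = 22.3666
Fair forward F* = (S − I)·e^(rT) = (483.76 − 22.3666)·e^0.034200 = 461.3934 × 1.034792 = 477.4462
Market HK$459.74 < fair 477.4462: forward underpriced → reverse cash-and-carry (short the stock, invest proceeds at r, pay the dividends, go long the forward).
Profit at T = |F_mkt − F*| = |459.74 − 477.4462| = HK$17.71 per share

HK$17.71 per share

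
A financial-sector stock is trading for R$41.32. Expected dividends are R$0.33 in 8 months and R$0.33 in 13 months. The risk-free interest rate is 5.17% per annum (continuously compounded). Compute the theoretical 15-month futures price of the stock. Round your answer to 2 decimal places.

R$43.41

PV(dividends) I = 0.33·e^(−0.0517·8/12) + 0.33·e^(−0.0517·13/12)
I = 0.3188 + 0.3120 = 0.6308
F = (S − I)·e^(rT) = (41.32 − 0.6308) · e^(0.0517·15/12)
= 40.6892 · e^0.064625 = 40.6892 × 1.066759 = R$43.41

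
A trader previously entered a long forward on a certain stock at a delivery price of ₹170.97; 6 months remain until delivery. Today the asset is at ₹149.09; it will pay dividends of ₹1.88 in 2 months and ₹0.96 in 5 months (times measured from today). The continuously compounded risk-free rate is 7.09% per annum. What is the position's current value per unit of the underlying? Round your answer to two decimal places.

PV(remaining dividends) I = 1.88·e^(−0.0709·2/12) + 0.96·e^(−0.0709·5/12) = 2.7900
Current forward F = (S − I)·e^(rT) = (149.09 − 2.7900)·e^(0.0709·6/12) = 146.3000 × 1.036086 = 151.5794
Value (long) = (F − K)·e^(−rT) = (151.5794 − 170.97) × 0.965171 = -18.7152
Value = -₹18.72

-₹18.72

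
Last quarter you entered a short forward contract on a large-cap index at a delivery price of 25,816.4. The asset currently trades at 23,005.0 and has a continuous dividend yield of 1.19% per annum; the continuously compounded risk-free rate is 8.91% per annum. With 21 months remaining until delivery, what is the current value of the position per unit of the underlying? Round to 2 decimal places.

Current fair forward for the remaining 21 months: F = S·e^((r − q)·T), (r − q) = 0.0891 − 0.0119 = 0.0772
F = 23005.0 · e^(0.0772 × 21/12) = 23005.0 × 1.14465124 = 26332.7018
Value of long forward = (F − K)·e^(−rT) = (26332.7018 − 25816.4) · e^(−0.0891·21/12)
= 516.3018 × 0.85562336 = 441.76
Short position value = −(long value) = -441.76

-441.76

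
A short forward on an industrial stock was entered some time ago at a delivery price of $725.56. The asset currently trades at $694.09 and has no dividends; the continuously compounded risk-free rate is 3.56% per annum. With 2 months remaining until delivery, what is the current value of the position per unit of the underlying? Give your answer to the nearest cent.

Current fair forward for the remaining 2 months: F = S·e^(r·T), r = 0.0356
F = 694.09 · e^(0.0356 × 2/12) = 694.09 × 1.005951 = 698.2205
Value of long forward = (F − K)·e^(−rT) = (698.2205 − 725.56) · e^(−0.0356·2/12)
= -27.3395 × 0.994084 = -27.18
Short position value = −(long value) = $27.18

$27.18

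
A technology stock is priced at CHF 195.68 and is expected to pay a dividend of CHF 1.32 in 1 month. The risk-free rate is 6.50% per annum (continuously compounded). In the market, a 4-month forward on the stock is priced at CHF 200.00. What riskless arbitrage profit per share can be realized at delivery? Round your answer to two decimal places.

PV(dividends) I = 1.32·e^(−0.0650·1/12) = 1.3129
Fair forward F* = (S − I)·e^(rT) = (195.68 − 1.3129)·e^0.021667 = 194.3671 × 1.021903 = 198.6243
Market CHF 200.00 > fair 198.6243: forward overpriced → cash-and-carry (borrow at r, buy the stock and collect the dividends, short the forward).
Profit at T = |F_mkt − F*| = |200.00 − 198.6243| = CHF 1.38 per share

CHF 1.38 per share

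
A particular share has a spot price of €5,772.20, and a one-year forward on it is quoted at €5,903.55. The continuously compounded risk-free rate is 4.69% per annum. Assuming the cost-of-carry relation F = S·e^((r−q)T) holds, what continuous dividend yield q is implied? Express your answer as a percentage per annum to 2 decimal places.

From F = S·e^((r−q)T): (r − q) = ln(F/S)/T
ln(5903.55/5772.20) = ln(1.022756) = 0.022501
(r − q) = 0.022501 / (12/12) = 0.022501
q = r − ln(F/S)/T = 0.0469 − 0.022501 = 0.024399
q = 2.44%

2.44%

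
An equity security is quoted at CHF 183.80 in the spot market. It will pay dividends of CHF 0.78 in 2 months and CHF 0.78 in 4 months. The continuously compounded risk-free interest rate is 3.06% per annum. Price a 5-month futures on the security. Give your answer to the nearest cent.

CHF 184.59

PV(dividends) I = 0.78·e^(−0.0306·2/12) + 0.78·e^(−0.0306·4/12)
I = 0.7760 + 0.7721 = 1.5481
F = (S − I)·e^(rT) = (183.80 − 1.5481) · e^(0.0306·5/12)
= 182.2519 · e^0.012750 = 182.2519 × 1.012832 = CHF 184.59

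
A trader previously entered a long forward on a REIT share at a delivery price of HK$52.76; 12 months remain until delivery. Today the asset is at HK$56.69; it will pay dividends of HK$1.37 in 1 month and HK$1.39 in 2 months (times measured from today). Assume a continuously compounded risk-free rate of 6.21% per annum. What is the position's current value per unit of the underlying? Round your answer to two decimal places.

HK$4.37

PV(remaining dividends) I = 1.37·e^(−0.0621·1/12) + 1.39·e^(−0.0621·2/12) = 2.7386
Current forward F = (S − I)·e^(rT) = (56.69 − 2.7386)·e^(0.0621·12/12) = 53.9514 × 1.064069 = 57.4080
Value (long) = (F − K)·e^(−rT) = (57.4080 − 52.76) × 0.939789 = 4.3681
Value = HK$4.37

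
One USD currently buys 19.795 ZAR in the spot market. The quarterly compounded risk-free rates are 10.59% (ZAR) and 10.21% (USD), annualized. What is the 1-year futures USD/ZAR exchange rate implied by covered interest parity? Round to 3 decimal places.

By covered interest parity, F = S · (1+r_ZAR/4)^(4T) / (1+r_USD/4)^(4T)
= 19.795 × 1.110180 / 1.106076 = 19.795 × 1.003710
F = 19.868 ZAR per USD

19.868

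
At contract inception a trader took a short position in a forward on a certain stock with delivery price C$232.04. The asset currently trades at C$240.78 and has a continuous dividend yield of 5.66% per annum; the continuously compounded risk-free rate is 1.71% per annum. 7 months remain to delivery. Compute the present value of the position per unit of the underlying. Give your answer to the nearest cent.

Current fair forward for the remaining 7 months: F = S·e^((r − q)·T), (r − q) = 0.0171 − 0.0566 = -0.0395
F = 240.78 · e^(-0.0395 × 7/12) = 240.78 × 0.977222 = 235.2955
Value of long forward = (F − K)·e^(−rT) = (235.2955 − 232.04) · e^(−0.0171·7/12)
= 3.2555 × 0.990075 = 3.22
Short position value = −(long value) = -C$3.22

-C$3.22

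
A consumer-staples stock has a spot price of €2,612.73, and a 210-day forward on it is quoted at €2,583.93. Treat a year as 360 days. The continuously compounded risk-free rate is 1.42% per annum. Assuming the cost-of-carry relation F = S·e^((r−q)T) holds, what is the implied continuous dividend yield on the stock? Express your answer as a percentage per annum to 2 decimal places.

From F = S·e^((r−q)T): (r − q) = ln(F/S)/T
ln(2583.93/2612.73) = ln(0.988977) = -0.011084
(r − q) = -0.011084 / (210/360) = -0.019001
q = r − ln(F/S)/T = 0.0142 + 0.019001 = 0.033201
q = 3.32%

3.32%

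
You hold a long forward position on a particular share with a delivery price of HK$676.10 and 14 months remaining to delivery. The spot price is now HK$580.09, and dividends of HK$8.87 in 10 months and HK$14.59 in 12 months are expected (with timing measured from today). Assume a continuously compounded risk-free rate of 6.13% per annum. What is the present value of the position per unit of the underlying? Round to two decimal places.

PV(remaining dividends) I = 8.87·e^(−0.0613·10/12) + 14.59·e^(−0.0613·12/12) = 22.1508
Current forward F = (S − I)·e^(rT) = (580.09 − 22.1508)·e^(0.0613·14/12) = 557.9392 × 1.074136 = 599.3026
Value (long) = (F − K)·e^(−rT) = (599.3026 − 676.10) × 0.930981 = -71.4969
Value = -HK$71.50

-HK$71.50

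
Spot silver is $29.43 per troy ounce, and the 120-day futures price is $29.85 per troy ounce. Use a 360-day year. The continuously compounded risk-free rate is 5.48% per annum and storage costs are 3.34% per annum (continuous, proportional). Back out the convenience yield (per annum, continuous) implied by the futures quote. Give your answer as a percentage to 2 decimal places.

F = S·e^((r+u−y)T) ⇒ (r+u−y) = ln(F/S)/T
ln(29.85/29.43) = 0.014170; /T ⇒ 0.042510
y = r + u − ln(F/S)/T = 0.0548 + 0.0334 − 0.042510 = 0.045690
y = 4.57%

4.57%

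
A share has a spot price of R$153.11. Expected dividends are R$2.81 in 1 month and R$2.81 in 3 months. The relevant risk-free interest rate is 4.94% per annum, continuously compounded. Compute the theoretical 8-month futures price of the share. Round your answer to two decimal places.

PV(dividends) I = 2.81·e^(−0.0494·1/12) + 2.81·e^(−0.0494·3/12)
I = 2.7985 + 2.7755 = 5.5740
F = (S − I)·e^(rT) = (153.11 − 5.5740) · e^(0.0494·8/12)
= 147.5360 · e^0.032933 = 147.5360 × 1.033481 = R$152.48

R$152.48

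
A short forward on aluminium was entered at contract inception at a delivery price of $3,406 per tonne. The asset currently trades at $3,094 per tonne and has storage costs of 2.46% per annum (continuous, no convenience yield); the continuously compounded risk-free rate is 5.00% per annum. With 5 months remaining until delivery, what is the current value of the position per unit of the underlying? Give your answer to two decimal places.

Current fair forward for the remaining 5 months: F = S·e^((r + u)·T), (r + u) = 0.0500 + 0.0246 = 0.0746
F = 3094 · e^(0.0746 × 5/12) = 3094 × 1.03157146 = 3191.6821
Value of long forward = (F − K)·e^(−rT) = (3191.6821 − 3406) · e^(−0.0500·5/12)
= -214.3179 × 0.97938218 = -209.90
Short position value = −(long value) = $209.90

$209.90 per tonne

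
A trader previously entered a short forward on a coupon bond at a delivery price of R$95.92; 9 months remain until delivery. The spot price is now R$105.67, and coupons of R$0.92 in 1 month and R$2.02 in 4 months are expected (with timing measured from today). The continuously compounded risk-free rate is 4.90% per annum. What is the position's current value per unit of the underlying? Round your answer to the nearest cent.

PV(remaining coupons) I = 0.92·e^(−0.0490·1/12) + 2.02·e^(−0.0490·4/12) = 2.9035
Current forward F = (S − I)·e^(rT) = (105.67 − 2.9035)·e^(0.0490·9/12) = 102.7665 × 1.037434 = 106.6135
Value (long) = (F − K)·e^(−rT) = (106.6135 − 95.92) × 0.963917 = 10.3076
Short position value = −(long value) = -R$10.31

-R$10.31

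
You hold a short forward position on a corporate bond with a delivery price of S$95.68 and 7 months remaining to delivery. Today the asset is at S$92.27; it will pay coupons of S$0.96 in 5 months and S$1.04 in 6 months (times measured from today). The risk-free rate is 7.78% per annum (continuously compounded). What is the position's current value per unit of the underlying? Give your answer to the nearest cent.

PV(remaining coupons) I = 0.96·e^(−0.0778·5/12) + 1.04·e^(−0.0778·6/12) = 1.9297
Current forward F = (S − I)·e^(rT) = (92.27 − 1.9297)·e^(0.0778·7/12) = 90.3403 × 1.046429 = 94.5347
Value (long) = (F − K)·e^(−rT) = (94.5347 − 95.68) × 0.955631 = -1.0945
Short position value = −(long value) = S$1.09

S$1.09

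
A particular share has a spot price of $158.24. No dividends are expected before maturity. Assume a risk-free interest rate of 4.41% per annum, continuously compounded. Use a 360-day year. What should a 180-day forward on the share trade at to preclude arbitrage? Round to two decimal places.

$161.77

F = S·e^(rT) = 158.24 · e^(0.0441 × 180/360)
= 158.24 · e^0.022050 = 158.24 × 1.022295
F = $161.77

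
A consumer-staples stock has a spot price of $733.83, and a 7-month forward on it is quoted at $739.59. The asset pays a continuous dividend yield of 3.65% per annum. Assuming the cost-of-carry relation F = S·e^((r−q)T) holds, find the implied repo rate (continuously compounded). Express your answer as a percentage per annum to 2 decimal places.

From F = S·e^((r−q)T): (r − q) = ln(F/S)/T
ln(739.59/733.83) = ln(1.007849) = 0.007818
(r − q) = 0.007818 / (7/12) = 0.013402
r = ln(F/S)/T + q = 0.013402 + 0.0365 = 0.049902
r = 4.99%

4.99%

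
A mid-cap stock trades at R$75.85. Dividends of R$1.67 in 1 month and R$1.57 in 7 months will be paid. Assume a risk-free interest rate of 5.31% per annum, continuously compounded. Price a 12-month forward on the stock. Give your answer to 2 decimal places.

R$76.63

PV(dividends) I = 1.67·e^(−0.0531·1/12) + 1.57·e^(−0.0531·7/12)
I = 1.6626 + 1.5221 = 3.1847
F = (S − I)·e^(rT) = (75.85 − 3.1847) · e^(0.0531·12/12)
= 72.6653 · e^0.053100 = 72.6653 × 1.054535 = R$76.63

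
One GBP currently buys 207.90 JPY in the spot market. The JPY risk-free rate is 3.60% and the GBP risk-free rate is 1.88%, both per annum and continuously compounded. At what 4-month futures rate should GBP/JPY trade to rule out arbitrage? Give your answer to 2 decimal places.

F = S·e^((r_JPY − r_GBP)T) = 207.90 · e^((0.0360 − 0.0188) × 4/12)
= 207.90 · e^0.005733 = 207.90 × 1.005749
F = 209.10 JPY per GBP

209.10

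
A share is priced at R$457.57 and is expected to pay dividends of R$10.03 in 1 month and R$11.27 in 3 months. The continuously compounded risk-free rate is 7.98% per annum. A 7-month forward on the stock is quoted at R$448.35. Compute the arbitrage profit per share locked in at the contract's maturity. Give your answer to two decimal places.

R$9.01 per share

PV(dividends) I = 10.03·e^(−0.0798·1/12) + 11.27·e^(−0.0798·3/12) = 21.0109
Fair forward F* = (S − I)·e^(rT) = (457.57 − 21.0109)·e^0.046550 = 436.5591 × 1.047650 = 457.3611
Market R$448.35 < fair 457.3611: forward underpriced → reverse cash-and-carry (short the stock, invest proceeds at r, pay the dividends, go long the forward).
Profit at T = |F_mkt − F*| = |448.35 − 457.3611| = R$9.01 per share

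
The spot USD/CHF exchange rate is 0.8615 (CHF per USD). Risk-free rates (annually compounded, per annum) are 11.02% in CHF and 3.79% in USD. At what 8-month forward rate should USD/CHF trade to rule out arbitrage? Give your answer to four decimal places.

0.9011

By covered interest parity, F = S · (1+r_CHF)^T / (1+r_USD)^T
= 0.8615 × 1.072179 / 1.025110 = 0.8615 × 1.045916
F = 0.9011 CHF per USD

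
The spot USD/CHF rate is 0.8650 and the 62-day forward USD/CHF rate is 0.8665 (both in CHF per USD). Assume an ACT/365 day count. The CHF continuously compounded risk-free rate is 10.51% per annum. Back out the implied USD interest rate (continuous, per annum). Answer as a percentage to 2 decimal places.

9.49%

F = S·e^((r_CHF − r_USD)T) ⇒ r_USD = r_CHF − ln(F/S)/T
ln(0.8665/0.8650) = 0.001733; /(62/365) = 0.010202
r_USD = 0.1051 − 0.010202 = 0.094898
r_USD = 9.49%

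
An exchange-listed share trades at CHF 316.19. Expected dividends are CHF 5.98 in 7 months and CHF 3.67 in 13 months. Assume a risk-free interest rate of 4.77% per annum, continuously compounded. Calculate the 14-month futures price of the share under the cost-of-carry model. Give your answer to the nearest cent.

CHF 324.45

PV(dividends) I = 5.98·e^(−0.0477·7/12) + 3.67·e^(−0.0477·13/12)
I = 5.8159 + 3.4852 = 9.3011
F = (S − I)·e^(rT) = (316.19 − 9.3011) · e^(0.0477·14/12)
= 306.8889 · e^0.055650 = 306.8889 × 1.057228 = CHF 324.45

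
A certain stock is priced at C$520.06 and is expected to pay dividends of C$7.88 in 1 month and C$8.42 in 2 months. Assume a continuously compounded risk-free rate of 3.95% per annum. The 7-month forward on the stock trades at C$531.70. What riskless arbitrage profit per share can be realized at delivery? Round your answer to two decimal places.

C$16.11 per share

PV(dividends) I = 7.88·e^(−0.0395·1/12) + 8.42·e^(−0.0395·2/12) = 16.2189
Fair forward F* = (S − I)·e^(rT) = (520.06 − 16.2189)·e^0.023042 = 503.8411 × 1.023310 = 515.5856
Market C$531.70 > fair 515.5856: forward overpriced → cash-and-carry (borrow at r, buy the stock and collect the dividends, short the forward).
Profit at T = |F_mkt − F*| = |531.70 − 515.5856| = C$16.11 per share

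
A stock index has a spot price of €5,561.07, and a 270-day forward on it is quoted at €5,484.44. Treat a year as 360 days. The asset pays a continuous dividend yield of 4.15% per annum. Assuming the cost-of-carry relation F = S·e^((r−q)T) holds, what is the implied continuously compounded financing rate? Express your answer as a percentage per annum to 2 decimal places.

From F = S·e^((r−q)T): (r − q) = ln(F/S)/T
ln(5484.44/5561.07) = ln(0.986220) = -0.013876
(r − q) = -0.013876 / (270/360) = -0.018501
r = ln(F/S)/T + q = -0.018501 + 0.0415 = 0.022999
r = 2.30%

2.30%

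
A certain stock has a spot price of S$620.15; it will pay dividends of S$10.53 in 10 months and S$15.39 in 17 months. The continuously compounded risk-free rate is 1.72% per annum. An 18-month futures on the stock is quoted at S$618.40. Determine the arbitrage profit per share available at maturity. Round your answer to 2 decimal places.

PV(dividends) I = 10.53·e^(−0.0172·10/12) + 15.39·e^(−0.0172·17/12) = 25.3997
Fair futures F* = (S − I)·e^(rT) = (620.15 − 25.3997)·e^0.025800 = 594.7503 × 1.026136 = 610.2947
Market S$618.40 > fair 610.2947: forward overpriced → cash-and-carry (borrow at r, buy the stock and collect the dividends, short the forward).
Profit at T = |F_mkt − F*| = |618.40 − 610.2947| = S$8.11 per share

S$8.11 per share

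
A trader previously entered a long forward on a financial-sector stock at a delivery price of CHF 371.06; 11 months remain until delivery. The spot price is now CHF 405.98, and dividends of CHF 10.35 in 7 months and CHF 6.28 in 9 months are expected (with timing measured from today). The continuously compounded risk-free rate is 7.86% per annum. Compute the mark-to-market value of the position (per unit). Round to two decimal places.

PV(remaining dividends) I = 10.35·e^(−0.0786·7/12) + 6.28·e^(−0.0786·9/12) = 15.8067
Current forward F = (S − I)·e^(rT) = (405.98 − 15.8067)·e^(0.0786·11/12) = 390.1733 × 1.074709 = 419.3228
Value (long) = (F − K)·e^(−rT) = (419.3228 − 371.06) × 0.930484 = 44.9078
Value = CHF 44.91

CHF 44.91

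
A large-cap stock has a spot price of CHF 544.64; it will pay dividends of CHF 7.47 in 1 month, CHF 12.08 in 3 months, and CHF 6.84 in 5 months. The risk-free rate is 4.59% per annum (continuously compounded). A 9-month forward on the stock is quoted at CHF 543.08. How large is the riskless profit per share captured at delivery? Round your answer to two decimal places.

PV(dividends) I = 7.47·e^(−0.0459·1/12) + 12.08·e^(−0.0459·3/12) + 6.84·e^(−0.0459·5/12) = 26.0941
Fair forward F* = (S − I)·e^(rT) = (544.64 − 26.0941)·e^0.034425 = 518.5459 × 1.035024 = 536.7075
Market CHF 543.08 > fair 536.7075: forward overpriced → cash-and-carry (borrow at r, buy the stock and collect the dividends, short the forward).
Profit at T = |F_mkt − F*| = |543.08 − 536.7075| = CHF 6.37 per share

CHF 6.37 per share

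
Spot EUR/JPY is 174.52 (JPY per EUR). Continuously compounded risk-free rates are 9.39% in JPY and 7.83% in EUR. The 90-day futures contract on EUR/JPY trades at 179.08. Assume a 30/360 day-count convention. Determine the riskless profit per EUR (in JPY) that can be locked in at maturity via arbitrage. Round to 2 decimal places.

3.88 per EUR (in JPY)

Fair futures: F* = S·e^(carry·T), with carry = (r_JPY − r_EUR) = 0.0939 − 0.0783 = 0.0156
F* = 174.52 · e^(0.0156 × 90/360) = 174.52 · e^0.003900 = 174.52 × 1.003908 = 175.2020
Market 179.08 > fair 175.2020: forward overpriced → cash-and-carry (buy spot, short the forward).
At maturity, profit = |F_mkt − F*| = |179.08 − 175.2020| = 3.88 per EUR (in JPY)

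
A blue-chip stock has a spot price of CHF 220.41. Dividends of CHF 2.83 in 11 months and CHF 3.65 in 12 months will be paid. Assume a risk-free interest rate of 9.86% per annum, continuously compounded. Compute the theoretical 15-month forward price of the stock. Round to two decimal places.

PV(dividends) I = 2.83·e^(−0.0986·11/12) + 3.65·e^(−0.0986·12/12)
I = 2.5854 + 3.3073 = 5.8927
F = (S − I)·e^(rT) = (220.41 − 5.8927) · e^(0.0986·15/12)
= 214.5173 · e^0.123250 = 214.5173 × 1.131167 = CHF 242.65

CHF 242.65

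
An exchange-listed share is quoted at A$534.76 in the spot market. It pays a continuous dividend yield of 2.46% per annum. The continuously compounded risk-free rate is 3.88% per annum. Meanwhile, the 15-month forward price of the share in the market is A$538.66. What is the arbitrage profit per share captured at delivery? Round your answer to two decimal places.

Fair forward: F* = S·e^(carry·T), with carry = (r − q) = 0.0388 − 0.0246 = 0.0142
F* = 534.76 · e^(0.0142 × 15/12) = 534.76 · e^0.017750 = 534.76 × 1.017908 = A$544.3365
Market A$538.66 < fair A$544.3365: forward underpriced → reverse cash-and-carry (short spot, go long the forward).
At maturity, profit = |F_mkt − F*| = |538.66 − 544.3365| = A$5.68 per share

A$5.68 per share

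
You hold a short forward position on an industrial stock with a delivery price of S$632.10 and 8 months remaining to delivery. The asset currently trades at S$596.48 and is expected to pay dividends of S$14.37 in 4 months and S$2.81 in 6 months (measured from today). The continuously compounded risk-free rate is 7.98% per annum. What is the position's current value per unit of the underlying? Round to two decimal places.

S$19.56

PV(remaining dividends) I = 14.37·e^(−0.0798·4/12) + 2.81·e^(−0.0798·6/12) = 16.6929
Current forward F = (S − I)·e^(rT) = (596.48 − 16.6929)·e^(0.0798·8/12) = 579.7871 × 1.054641 = 611.4672
Value (long) = (F − K)·e^(−rT) = (611.4672 − 632.10) × 0.948190 = -19.5638
Short position value = −(long value) = S$19.56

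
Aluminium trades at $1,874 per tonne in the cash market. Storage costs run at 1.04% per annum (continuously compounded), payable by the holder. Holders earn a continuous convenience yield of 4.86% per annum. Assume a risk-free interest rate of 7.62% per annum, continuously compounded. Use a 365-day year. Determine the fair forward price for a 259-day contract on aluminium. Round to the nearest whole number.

$1,925 per tonne

Net carry = r + u − y = 0.0762 + 0.0104 − 0.0486 = 0.0380
F = S·e^((r+u−y)T) = 1874 · e^(0.0380 × 259/365) = 1874 · e^0.026964
= 1874 × 1.027331 = $1,925 per tonne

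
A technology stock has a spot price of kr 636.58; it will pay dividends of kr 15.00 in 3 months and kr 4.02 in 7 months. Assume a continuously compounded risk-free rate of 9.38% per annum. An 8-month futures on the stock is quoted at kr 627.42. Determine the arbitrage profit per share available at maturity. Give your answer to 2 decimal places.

PV(dividends) I = 15.00·e^(−0.0938·3/12) + 4.02·e^(−0.0938·7/12) = 18.4583
Fair futures F* = (S − I)·e^(rT) = (636.58 − 18.4583)·e^0.062533 = 618.1217 × 1.064530 = 658.0091
Market kr 627.42 < fair 658.0091: forward underpriced → reverse cash-and-carry (short the stock, invest proceeds at r, pay the dividends, go long the forward).
Profit at T = |F_mkt − F*| = |627.42 − 658.0091| = kr 30.59 per share

kr 30.59 per share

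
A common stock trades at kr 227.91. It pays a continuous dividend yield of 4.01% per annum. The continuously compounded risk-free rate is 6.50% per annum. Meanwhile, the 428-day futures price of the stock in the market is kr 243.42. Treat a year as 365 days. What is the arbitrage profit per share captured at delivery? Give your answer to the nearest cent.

Fair futures: F* = S·e^(carry·T), with carry = (r − q) = 0.0650 − 0.0401 = 0.0249
F* = 227.91 · e^(0.0249 × 428/365) = 227.91 · e^0.029198 = 227.91 × 1.029628 = kr 234.6625
Market kr 243.42 > fair kr 234.6625: forward overpriced → cash-and-carry (buy spot, short the forward).
At maturity, profit = |F_mkt − F*| = |243.42 − 234.6625| = kr 8.76 per share

kr 8.76 per share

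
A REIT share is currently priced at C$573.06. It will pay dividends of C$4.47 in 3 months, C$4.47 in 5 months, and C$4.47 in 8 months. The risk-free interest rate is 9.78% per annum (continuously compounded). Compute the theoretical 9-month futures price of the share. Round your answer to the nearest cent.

C$602.86

PV(dividends) I = 4.47·e^(−0.0978·3/12) + 4.47·e^(−0.0978·5/12) + 4.47·e^(−0.0978·8/12)
I = 4.3620 + 4.2915 + 4.1879 = 12.8414
F = (S − I)·e^(rT) = (573.06 − 12.8414) · e^(0.0978·9/12)
= 560.2186 · e^0.073350 = 560.2186 × 1.076107 = C$602.86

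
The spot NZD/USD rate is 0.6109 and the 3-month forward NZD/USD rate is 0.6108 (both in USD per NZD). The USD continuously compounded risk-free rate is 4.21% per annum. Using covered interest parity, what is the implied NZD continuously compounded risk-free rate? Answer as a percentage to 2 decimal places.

F = S·e^((r_USD − r_NZD)T) ⇒ r_NZD = r_USD − ln(F/S)/T
ln(0.6108/0.6109) = -0.000164; /(3/12) = -0.000656
r_NZD = 0.0421 + 0.000656 = 0.042756
r_NZD = 4.28%

4.28%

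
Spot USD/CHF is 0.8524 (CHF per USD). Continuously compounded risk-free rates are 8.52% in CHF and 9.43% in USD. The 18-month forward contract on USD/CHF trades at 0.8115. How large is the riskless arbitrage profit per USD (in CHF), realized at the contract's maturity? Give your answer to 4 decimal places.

0.0293 per USD (in CHF)

Fair forward: F* = S·e^(carry·T), with carry = (r_CHF − r_USD) = 0.0852 − 0.0943 = -0.0091
F* = 0.8524 · e^(-0.0091 × 18/12) = 0.8524 · e^-0.013650 = 0.8524 × 0.986443 = 0.8408
Market 0.8115 < fair 0.8408: forward underpriced → reverse cash-and-carry (short spot, go long the forward).
At maturity, profit = |F_mkt − F*| = |0.8115 − 0.8408| = 0.0293 per USD (in CHF)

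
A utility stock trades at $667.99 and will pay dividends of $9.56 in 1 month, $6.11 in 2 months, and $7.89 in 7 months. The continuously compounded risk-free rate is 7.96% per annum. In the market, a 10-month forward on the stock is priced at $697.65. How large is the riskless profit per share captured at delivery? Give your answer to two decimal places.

PV(dividends) I = 9.56·e^(−0.0796·1/12) + 6.11·e^(−0.0796·2/12) + 7.89·e^(−0.0796·7/12) = 23.0583
Fair forward F* = (S − I)·e^(rT) = (667.99 − 23.0583)·e^0.066333 = 644.9317 × 1.068582 = 689.1624
Market $697.65 > fair 689.1624: forward overpriced → cash-and-carry (borrow at r, buy the stock and collect the dividends, short the forward).
Profit at T = |F_mkt − F*| = |697.65 − 689.1624| = $8.49 per share

$8.49 per share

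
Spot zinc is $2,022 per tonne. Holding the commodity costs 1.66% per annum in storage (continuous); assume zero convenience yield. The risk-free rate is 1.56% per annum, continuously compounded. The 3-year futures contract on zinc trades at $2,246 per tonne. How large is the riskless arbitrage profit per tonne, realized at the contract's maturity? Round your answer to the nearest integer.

Fair futures: F* = S·e^(carry·T), with carry = (r + u) = 0.0156 + 0.0166 = 0.0322
F* = 2022 · e^(0.0322 × 3) = 2022 · e^0.096600 = 2022 × 1.101420 = $2227.0712
Market $2246 > fair $2227.0712: forward overpriced → cash-and-carry (buy spot, short the forward).
At maturity, profit = |F_mkt − F*| = |2246 − 2227.0712| = $19 per tonne

$19 per tonne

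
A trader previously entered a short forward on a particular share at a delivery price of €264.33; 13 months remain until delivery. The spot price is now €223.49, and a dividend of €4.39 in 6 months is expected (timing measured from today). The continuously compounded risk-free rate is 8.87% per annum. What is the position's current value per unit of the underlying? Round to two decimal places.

PV(remaining dividends) I = 4.39·e^(−0.0887·6/12) = 4.1996
Current forward F = (S − I)·e^(rT) = (223.49 − 4.1996)·e^(0.0887·13/12) = 219.2904 × 1.100860 = 241.4080
Value (long) = (F − K)·e^(−rT) = (241.4080 − 264.33) × 0.908381 = -20.8219
Short position value = −(long value) = €20.82

€20.82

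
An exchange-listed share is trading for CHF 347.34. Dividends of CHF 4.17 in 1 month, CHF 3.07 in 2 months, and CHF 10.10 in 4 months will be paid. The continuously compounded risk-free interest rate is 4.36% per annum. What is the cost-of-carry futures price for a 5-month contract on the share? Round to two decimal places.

PV(dividends) I = 4.17·e^(−0.0436·1/12) + 3.07·e^(−0.0436·2/12) + 10.10·e^(−0.0436·4/12)
I = 4.1549 + 3.0478 + 9.9543 = 17.1570
F = (S − I)·e^(rT) = (347.34 − 17.1570) · e^(0.0436·5/12)
= 330.1830 · e^0.018167 = 330.1830 × 1.018333 = CHF 336.24

CHF 336.24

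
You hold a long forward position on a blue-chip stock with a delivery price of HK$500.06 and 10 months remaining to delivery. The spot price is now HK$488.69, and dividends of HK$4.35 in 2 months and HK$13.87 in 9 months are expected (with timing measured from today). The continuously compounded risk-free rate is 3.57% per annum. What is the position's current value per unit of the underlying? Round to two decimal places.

-HK$14.54

PV(remaining dividends) I = 4.35·e^(−0.0357·2/12) + 13.87·e^(−0.0357·9/12) = 17.8278
Current forward F = (S − I)·e^(rT) = (488.69 − 17.8278)·e^(0.0357·10/12) = 470.8622 × 1.030197 = 485.0808
Value (long) = (F − K)·e^(−rT) = (485.0808 − 500.06) × 0.970688 = -14.5401
Value = -HK$14.54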